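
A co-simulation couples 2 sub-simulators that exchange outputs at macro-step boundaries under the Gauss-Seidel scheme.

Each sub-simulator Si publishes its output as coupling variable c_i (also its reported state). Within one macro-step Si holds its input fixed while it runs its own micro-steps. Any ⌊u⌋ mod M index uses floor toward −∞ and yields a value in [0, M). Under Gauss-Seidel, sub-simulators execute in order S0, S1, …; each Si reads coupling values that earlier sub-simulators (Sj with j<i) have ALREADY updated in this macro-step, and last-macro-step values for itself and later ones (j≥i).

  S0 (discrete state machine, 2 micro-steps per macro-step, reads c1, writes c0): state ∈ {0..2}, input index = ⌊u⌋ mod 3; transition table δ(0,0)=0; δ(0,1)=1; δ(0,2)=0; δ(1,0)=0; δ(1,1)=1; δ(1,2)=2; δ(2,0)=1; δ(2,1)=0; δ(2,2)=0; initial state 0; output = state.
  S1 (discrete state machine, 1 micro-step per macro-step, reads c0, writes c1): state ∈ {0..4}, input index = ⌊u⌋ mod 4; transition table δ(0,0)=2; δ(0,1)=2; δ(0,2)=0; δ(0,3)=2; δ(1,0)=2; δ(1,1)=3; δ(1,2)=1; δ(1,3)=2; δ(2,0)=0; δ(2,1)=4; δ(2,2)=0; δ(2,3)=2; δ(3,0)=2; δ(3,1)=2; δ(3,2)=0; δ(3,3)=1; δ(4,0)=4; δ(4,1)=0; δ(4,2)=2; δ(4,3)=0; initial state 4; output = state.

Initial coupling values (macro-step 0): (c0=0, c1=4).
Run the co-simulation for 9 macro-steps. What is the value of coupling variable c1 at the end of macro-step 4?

c1 at macro-step 4 = 2

macro 1: S0 reads c1=4 → after 2×micro: 1; S1 reads c0=1 → after 1×micro: 0 ⇒ (c0=1, c1=0)
macro 2: S0 reads c1=0 → after 2×micro: 0; S1 reads c0=0 → after 1×micro: 2 ⇒ (c0=0, c1=2)
macro 3: S0 reads c1=2 → after 2×micro: 0; S1 reads c0=0 → after 1×micro: 0 ⇒ (c0=0, c1=0)
macro 4: S0 reads c1=0 → after 2×micro: 0; S1 reads c0=0 → after 1×micro: 2 ⇒ (c0=0, c1=2)
macro 5: S0 reads c1=2 → after 2×micro: 0; S1 reads c0=0 → after 1×micro: 0 ⇒ (c0=0, c1=0)
macro 6: S0 reads c1=0 → after 2×micro: 0; S1 reads c0=0 → after 1×micro: 2 ⇒ (c0=0, c1=2)
macro 7: S0 reads c1=2 → after 2×micro: 0; S1 reads c0=0 → after 1×micro: 0 ⇒ (c0=0, c1=0)
macro 8: S0 reads c1=0 → after 2×micro: 0; S1 reads c0=0 → after 1×micro: 2 ⇒ (c0=0, c1=2)
macro 9: S0 reads c1=2 → after 2×micro: 0; S1 reads c0=0 → after 1×micro: 0 ⇒ (c0=0, c1=0)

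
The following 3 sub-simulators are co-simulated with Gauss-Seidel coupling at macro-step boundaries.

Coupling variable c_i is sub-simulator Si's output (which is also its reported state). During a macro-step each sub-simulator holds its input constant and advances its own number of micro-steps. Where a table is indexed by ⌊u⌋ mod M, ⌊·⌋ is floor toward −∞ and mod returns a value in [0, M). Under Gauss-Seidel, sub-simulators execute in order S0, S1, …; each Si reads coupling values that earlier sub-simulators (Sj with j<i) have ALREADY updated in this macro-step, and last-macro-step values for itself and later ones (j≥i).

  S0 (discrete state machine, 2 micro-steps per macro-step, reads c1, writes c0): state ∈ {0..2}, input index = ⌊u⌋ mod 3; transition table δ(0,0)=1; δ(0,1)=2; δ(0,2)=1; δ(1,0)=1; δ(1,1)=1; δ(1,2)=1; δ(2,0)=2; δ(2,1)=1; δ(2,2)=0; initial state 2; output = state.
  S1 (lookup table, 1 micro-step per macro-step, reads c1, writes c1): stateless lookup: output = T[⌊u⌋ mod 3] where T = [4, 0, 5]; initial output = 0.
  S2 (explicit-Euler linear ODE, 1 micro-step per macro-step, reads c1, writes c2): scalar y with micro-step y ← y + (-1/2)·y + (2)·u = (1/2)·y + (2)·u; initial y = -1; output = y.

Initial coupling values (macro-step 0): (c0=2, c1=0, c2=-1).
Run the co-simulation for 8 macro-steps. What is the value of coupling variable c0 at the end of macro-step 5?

c0 at macro-step 5 = 1

macro 1: S0 reads c1=0 → after 2×micro: 2; S1 reads c1=0 → after 1×micro: 4; S2 reads c1=4 → after 1×micro: 15/2 ⇒ (c0=2, c1=4, c2=15/2)
macro 2: S0 reads c1=4 → after 2×micro: 1; S1 reads c1=4 → after 1×micro: 0; S2 reads c1=0 → after 1×micro: 15/4 ⇒ (c0=1, c1=0, c2=15/4)
macro 3: S0 reads c1=0 → after 2×micro: 1; S1 reads c1=0 → after 1×micro: 4; S2 reads c1=4 → after 1×micro: 79/8 ⇒ (c0=1, c1=4, c2=79/8)
macro 4: S0 reads c1=4 → after 2×micro: 1; S1 reads c1=4 → after 1×micro: 0; S2 reads c1=0 → after 1×micro: 79/16 ⇒ (c0=1, c1=0, c2=79/16)
macro 5: S0 reads c1=0 → after 2×micro: 1; S1 reads c1=0 → after 1×micro: 4; S2 reads c1=4 → after 1×micro: 335/32 ⇒ (c0=1, c1=4, c2=335/32)
macro 6: S0 reads c1=4 → after 2×micro: 1; S1 reads c1=4 → after 1×micro: 0; S2 reads c1=0 → after 1×micro: 335/64 ⇒ (c0=1, c1=0, c2=335/64)
macro 7: S0 reads c1=0 → after 2×micro: 1; S1 reads c1=0 → after 1×micro: 4; S2 reads c1=4 → after 1×micro: 1359/128 ⇒ (c0=1, c1=4, c2=1359/128)
macro 8: S0 reads c1=4 → after 2×micro: 1; S1 reads c1=4 → after 1×micro: 0; S2 reads c1=0 → after 1×micro: 1359/256 ⇒ (c0=1, c1=0, c2=1359/256)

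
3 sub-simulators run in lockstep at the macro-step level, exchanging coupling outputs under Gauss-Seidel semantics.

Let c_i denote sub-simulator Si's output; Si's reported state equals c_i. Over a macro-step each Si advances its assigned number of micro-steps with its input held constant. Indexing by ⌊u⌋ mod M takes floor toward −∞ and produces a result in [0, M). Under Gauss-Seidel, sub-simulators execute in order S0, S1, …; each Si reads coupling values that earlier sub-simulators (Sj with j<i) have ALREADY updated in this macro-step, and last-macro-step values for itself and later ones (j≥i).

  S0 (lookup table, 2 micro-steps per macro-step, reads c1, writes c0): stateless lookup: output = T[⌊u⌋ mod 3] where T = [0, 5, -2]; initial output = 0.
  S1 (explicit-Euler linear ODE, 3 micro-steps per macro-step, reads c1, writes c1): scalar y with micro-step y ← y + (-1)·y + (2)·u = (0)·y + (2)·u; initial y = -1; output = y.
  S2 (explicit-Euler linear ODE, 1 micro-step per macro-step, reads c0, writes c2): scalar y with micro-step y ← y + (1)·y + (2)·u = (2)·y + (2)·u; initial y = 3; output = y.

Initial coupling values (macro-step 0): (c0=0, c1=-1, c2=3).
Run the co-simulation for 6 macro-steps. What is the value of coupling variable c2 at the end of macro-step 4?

c2 at macro-step 4 = 58

macro 1: S0 reads c1=-1 → after 2×micro: -2; S1 reads c1=-1 → after 3×micro: -2; S2 reads c0=-2 → after 1×micro: 2 ⇒ (c0=-2, c1=-2, c2=2)
macro 2: S0 reads c1=-2 → after 2×micro: 5; S1 reads c1=-2 → after 3×micro: -4; S2 reads c0=5 → after 1×micro: 14 ⇒ (c0=5, c1=-4, c2=14)
macro 3: S0 reads c1=-4 → after 2×micro: -2; S1 reads c1=-4 → after 3×micro: -8; S2 reads c0=-2 → after 1×micro: 24 ⇒ (c0=-2, c1=-8, c2=24)
macro 4: S0 reads c1=-8 → after 2×micro: 5; S1 reads c1=-8 → after 3×micro: -16; S2 reads c0=5 → after 1×micro: 58 ⇒ (c0=5, c1=-16, c2=58)
macro 5: S0 reads c1=-16 → after 2×micro: -2; S1 reads c1=-16 → after 3×micro: -32; S2 reads c0=-2 → after 1×micro: 112 ⇒ (c0=-2, c1=-32, c2=112)
macro 6: S0 reads c1=-32 → after 2×micro: 5; S1 reads c1=-32 → after 3×micro: -64; S2 reads c0=5 → after 1×micro: 234 ⇒ (c0=5, c1=-64, c2=234)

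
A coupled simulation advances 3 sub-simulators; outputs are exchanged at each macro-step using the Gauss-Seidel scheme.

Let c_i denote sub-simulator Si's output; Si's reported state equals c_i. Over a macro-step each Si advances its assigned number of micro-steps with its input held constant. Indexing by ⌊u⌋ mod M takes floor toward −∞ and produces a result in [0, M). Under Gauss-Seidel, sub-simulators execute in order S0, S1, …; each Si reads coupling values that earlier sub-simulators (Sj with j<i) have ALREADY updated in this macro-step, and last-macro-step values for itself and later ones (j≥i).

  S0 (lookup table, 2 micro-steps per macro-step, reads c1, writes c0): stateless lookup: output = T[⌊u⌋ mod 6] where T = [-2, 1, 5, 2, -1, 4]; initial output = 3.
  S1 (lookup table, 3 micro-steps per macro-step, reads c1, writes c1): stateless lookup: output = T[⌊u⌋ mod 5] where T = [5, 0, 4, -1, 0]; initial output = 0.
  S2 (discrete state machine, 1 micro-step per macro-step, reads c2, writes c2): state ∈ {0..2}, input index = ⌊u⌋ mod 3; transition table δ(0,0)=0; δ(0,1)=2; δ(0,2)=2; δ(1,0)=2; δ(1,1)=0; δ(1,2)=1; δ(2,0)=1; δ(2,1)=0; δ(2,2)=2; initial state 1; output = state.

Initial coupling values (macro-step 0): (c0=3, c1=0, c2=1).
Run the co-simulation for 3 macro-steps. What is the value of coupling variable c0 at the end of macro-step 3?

c0 at macro-step 3 = 4

macro 1: S0 reads c1=0 → after 2×micro: -2; S1 reads c1=0 → after 3×micro: 5; S2 reads c2=1 → after 1×micro: 0 ⇒ (c0=-2, c1=5, c2=0)
macro 2: S0 reads c1=5 → after 2×micro: 4; S1 reads c1=5 → after 3×micro: 5; S2 reads c2=0 → after 1×micro: 0 ⇒ (c0=4, c1=5, c2=0)
macro 3: S0 reads c1=5 → after 2×micro: 4; S1 reads c1=5 → after 3×micro: 5; S2 reads c2=0 → after 1×micro: 0 ⇒ (c0=4, c1=5, c2=0)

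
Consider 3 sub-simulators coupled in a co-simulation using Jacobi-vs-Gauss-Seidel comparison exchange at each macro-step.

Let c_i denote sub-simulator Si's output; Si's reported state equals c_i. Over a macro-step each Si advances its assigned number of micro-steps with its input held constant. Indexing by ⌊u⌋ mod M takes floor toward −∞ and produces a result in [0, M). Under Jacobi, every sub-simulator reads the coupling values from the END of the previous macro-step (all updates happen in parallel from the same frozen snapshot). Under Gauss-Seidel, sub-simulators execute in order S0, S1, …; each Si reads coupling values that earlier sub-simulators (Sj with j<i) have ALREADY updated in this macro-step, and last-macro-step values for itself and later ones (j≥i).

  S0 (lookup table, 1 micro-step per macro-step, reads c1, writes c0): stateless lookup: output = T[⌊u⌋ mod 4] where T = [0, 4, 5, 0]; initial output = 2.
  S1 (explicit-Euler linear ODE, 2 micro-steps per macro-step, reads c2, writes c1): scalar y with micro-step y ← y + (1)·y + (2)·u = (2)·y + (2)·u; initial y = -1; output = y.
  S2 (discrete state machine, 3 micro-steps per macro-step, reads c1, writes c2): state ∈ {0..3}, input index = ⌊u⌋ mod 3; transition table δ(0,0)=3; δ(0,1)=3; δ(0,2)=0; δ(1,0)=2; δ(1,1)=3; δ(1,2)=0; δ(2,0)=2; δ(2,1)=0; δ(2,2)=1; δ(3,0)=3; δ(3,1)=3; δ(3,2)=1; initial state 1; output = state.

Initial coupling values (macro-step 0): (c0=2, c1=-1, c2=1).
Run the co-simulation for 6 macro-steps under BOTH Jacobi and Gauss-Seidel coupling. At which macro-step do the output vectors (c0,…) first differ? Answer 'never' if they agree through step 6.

first divergence at macro-step: never

[Jacobi] macro 1: S0 reads c1=-1 → after 1×micro: 0; S1 reads c2=1 → after 2×micro: 2; S2 reads c1=-1 → after 3×micro: 0 ⇒ (c0=0, c1=2, c2=0)
[Jacobi] macro 2: S0 reads c1=2 → after 1×micro: 5; S1 reads c2=0 → after 2×micro: 8; S2 reads c1=2 → after 3×micro: 0 ⇒ (c0=5, c1=8, c2=0)
[Jacobi] macro 3: S0 reads c1=8 → after 1×micro: 0; S1 reads c2=0 → after 2×micro: 32; S2 reads c1=8 → after 3×micro: 0 ⇒ (c0=0, c1=32, c2=0)
[Jacobi] macro 4: S0 reads c1=32 → after 1×micro: 0; S1 reads c2=0 → after 2×micro: 128; S2 reads c1=32 → after 3×micro: 0 ⇒ (c0=0, c1=128, c2=0)
[Jacobi] macro 5: S0 reads c1=128 → after 1×micro: 0; S1 reads c2=0 → after 2×micro: 512; S2 reads c1=128 → after 3×micro: 0 ⇒ (c0=0, c1=512, c2=0)
[Jacobi] macro 6: S0 reads c1=512 → after 1×micro: 0; S1 reads c2=0 → after 2×micro: 2048; S2 reads c1=512 → after 3×micro: 0 ⇒ (c0=0, c1=2048, c2=0)
[Gauss-Seidel] macro 1: S0 reads c1=-1 → after 1×micro: 0; S1 reads c2=1 → after 2×micro: 2; S2 reads c1=2 → after 3×micro: 0 ⇒ (c0=0, c1=2, c2=0)
[Gauss-Seidel] macro 2: S0 reads c1=2 → after 1×micro: 5; S1 reads c2=0 → after 2×micro: 8; S2 reads c1=8 → after 3×micro: 0 ⇒ (c0=5, c1=8, c2=0)
[Gauss-Seidel] macro 3: S0 reads c1=8 → after 1×micro: 0; S1 reads c2=0 → after 2×micro: 32; S2 reads c1=32 → after 3×micro: 0 ⇒ (c0=0, c1=32, c2=0)
[Gauss-Seidel] macro 4: S0 reads c1=32 → after 1×micro: 0; S1 reads c2=0 → after 2×micro: 128; S2 reads c1=128 → after 3×micro: 0 ⇒ (c0=0, c1=128, c2=0)
[Gauss-Seidel] macro 5: S0 reads c1=128 → after 1×micro: 0; S1 reads c2=0 → after 2×micro: 512; S2 reads c1=512 → after 3×micro: 0 ⇒ (c0=0, c1=512, c2=0)
[Gauss-Seidel] macro 6: S0 reads c1=512 → after 1×micro: 0; S1 reads c2=0 → after 2×micro: 2048; S2 reads c1=2048 → after 3×micro: 0 ⇒ (c0=0, c1=2048, c2=0)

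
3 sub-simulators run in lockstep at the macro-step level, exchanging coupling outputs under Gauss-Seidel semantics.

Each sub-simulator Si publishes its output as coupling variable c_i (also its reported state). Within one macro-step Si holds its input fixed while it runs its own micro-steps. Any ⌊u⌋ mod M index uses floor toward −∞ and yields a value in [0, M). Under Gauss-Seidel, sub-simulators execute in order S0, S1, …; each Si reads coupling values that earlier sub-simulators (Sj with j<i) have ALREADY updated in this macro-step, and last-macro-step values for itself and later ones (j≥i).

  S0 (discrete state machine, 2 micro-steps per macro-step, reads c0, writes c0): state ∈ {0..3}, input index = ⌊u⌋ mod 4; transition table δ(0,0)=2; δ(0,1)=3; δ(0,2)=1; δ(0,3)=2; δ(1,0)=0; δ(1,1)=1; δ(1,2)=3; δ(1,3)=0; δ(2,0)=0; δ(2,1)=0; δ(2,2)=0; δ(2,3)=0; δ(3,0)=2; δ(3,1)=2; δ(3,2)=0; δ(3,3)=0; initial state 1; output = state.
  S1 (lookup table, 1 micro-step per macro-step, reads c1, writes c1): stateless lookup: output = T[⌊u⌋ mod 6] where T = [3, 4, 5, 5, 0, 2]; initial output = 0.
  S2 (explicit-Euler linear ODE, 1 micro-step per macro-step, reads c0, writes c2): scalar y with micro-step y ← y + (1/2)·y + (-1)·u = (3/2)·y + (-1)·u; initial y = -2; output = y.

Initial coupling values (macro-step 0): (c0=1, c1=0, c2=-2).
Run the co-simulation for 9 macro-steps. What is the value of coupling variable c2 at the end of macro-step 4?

c2 at macro-step 4 = -73/4

macro 1: S0 reads c0=1 → after 2×micro: 1; S1 reads c1=0 → after 1×micro: 3; S2 reads c0=1 → after 1×micro: -4 ⇒ (c0=1, c1=3, c2=-4)
macro 2: S0 reads c0=1 → after 2×micro: 1; S1 reads c1=3 → after 1×micro: 5; S2 reads c0=1 → after 1×micro: -7 ⇒ (c0=1, c1=5, c2=-7)
macro 3: S0 reads c0=1 → after 2×micro: 1; S1 reads c1=5 → after 1×micro: 2; S2 reads c0=1 → after 1×micro: -23/2 ⇒ (c0=1, c1=2, c2=-23/2)
macro 4: S0 reads c0=1 → after 2×micro: 1; S1 reads c1=2 → after 1×micro: 5; S2 reads c0=1 → after 1×micro: -73/4 ⇒ (c0=1, c1=5, c2=-73/4)
macro 5: S0 reads c0=1 → after 2×micro: 1; S1 reads c1=5 → after 1×micro: 2; S2 reads c0=1 → after 1×micro: -227/8 ⇒ (c0=1, c1=2, c2=-227/8)
macro 6: S0 reads c0=1 → after 2×micro: 1; S1 reads c1=2 → after 1×micro: 5; S2 reads c0=1 → after 1×micro: -697/16 ⇒ (c0=1, c1=5, c2=-697/16)
macro 7: S0 reads c0=1 → after 2×micro: 1; S1 reads c1=5 → after 1×micro: 2; S2 reads c0=1 → after 1×micro: -2123/32 ⇒ (c0=1, c1=2, c2=-2123/32)
macro 8: S0 reads c0=1 → after 2×micro: 1; S1 reads c1=2 → after 1×micro: 5; S2 reads c0=1 → after 1×micro: -6433/64 ⇒ (c0=1, c1=5, c2=-6433/64)
macro 9: S0 reads c0=1 → after 2×micro: 1; S1 reads c1=5 → after 1×micro: 2; S2 reads c0=1 → after 1×micro: -19427/128 ⇒ (c0=1, c1=2, c2=-19427/128)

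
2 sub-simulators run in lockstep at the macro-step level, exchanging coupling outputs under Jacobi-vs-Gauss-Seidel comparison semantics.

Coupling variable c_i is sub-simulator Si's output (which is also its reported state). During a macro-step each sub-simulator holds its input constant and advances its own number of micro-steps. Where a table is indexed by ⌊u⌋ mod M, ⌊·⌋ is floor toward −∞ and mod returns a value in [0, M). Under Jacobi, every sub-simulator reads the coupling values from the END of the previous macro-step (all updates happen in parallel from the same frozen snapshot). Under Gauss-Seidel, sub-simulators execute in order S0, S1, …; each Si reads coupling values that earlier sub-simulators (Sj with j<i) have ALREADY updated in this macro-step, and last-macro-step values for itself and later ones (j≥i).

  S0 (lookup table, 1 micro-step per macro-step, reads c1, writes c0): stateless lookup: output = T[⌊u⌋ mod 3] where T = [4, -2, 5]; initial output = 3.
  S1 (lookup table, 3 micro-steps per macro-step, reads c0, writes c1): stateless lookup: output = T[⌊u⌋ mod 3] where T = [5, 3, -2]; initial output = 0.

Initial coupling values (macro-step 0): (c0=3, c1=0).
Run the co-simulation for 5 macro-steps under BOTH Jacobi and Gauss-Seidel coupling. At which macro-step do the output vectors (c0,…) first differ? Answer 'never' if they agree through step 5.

[Jacobi] macro 1: S0 reads c1=0 → after 1×micro: 4; S1 reads c0=3 → after 3×micro: 5 ⇒ (c0=4, c1=5)
[Jacobi] macro 2: S0 reads c1=5 → after 1×micro: 5; S1 reads c0=4 → after 3×micro: 3 ⇒ (c0=5, c1=3)
[Jacobi] macro 3: S0 reads c1=3 → after 1×micro: 4; S1 reads c0=5 → after 3×micro: -2 ⇒ (c0=4, c1=-2)
[Jacobi] macro 4: S0 reads c1=-2 → after 1×micro: -2; S1 reads c0=4 → after 3×micro: 3 ⇒ (c0=-2, c1=3)
[Jacobi] macro 5: S0 reads c1=3 → after 1×micro: 4; S1 reads c0=-2 → after 3×micro: 3 ⇒ (c0=4, c1=3)
[Gauss-Seidel] macro 1: S0 reads c1=0 → after 1×micro: 4; S1 reads c0=4 → after 3×micro: 3 ⇒ (c0=4, c1=3)
[Gauss-Seidel] macro 2: S0 reads c1=3 → after 1×micro: 4; S1 reads c0=4 → after 3×micro: 3 ⇒ (c0=4, c1=3)
[Gauss-Seidel] macro 3: S0 reads c1=3 → after 1×micro: 4; S1 reads c0=4 → after 3×micro: 3 ⇒ (c0=4, c1=3)
[Gauss-Seidel] macro 4: S0 reads c1=3 → after 1×micro: 4; S1 reads c0=4 → after 3×micro: 3 ⇒ (c0=4, c1=3)
[Gauss-Seidel] macro 5: S0 reads c1=3 → after 1×micro: 4; S1 reads c0=4 → after 3×micro: 3 ⇒ (c0=4, c1=3)

first divergence at macro-step: 1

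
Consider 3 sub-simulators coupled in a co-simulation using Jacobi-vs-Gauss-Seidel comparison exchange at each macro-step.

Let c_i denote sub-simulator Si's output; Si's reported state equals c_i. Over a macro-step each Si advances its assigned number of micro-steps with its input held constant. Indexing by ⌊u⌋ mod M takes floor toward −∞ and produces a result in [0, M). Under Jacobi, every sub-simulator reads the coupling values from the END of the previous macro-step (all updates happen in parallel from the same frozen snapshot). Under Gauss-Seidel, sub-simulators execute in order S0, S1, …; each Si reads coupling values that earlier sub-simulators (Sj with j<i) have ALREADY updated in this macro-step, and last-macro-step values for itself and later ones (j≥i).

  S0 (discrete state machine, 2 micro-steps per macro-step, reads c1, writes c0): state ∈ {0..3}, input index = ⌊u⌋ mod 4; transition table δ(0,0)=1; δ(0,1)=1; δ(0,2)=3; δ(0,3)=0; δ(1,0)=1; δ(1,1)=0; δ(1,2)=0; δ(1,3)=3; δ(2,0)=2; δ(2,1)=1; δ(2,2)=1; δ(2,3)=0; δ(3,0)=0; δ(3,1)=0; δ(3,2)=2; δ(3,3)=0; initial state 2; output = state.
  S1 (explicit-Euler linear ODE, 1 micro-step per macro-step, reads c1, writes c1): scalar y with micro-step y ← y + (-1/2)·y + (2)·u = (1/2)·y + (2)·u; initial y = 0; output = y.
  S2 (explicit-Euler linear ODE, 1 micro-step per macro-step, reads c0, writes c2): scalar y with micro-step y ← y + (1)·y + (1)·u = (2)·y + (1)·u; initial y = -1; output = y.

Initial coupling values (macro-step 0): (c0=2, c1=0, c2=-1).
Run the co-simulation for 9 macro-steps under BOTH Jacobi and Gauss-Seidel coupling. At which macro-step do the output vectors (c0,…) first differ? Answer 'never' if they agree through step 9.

[Jacobi] macro 1: S0 reads c1=0 → after 2×micro: 2; S1 reads c1=0 → after 1×micro: 0; S2 reads c0=2 → after 1×micro: 0 ⇒ (c0=2, c1=0, c2=0)
[Jacobi] macro 2: S0 reads c1=0 → after 2×micro: 2; S1 reads c1=0 → after 1×micro: 0; S2 reads c0=2 → after 1×micro: 2 ⇒ (c0=2, c1=0, c2=2)
[Jacobi] macro 3: S0 reads c1=0 → after 2×micro: 2; S1 reads c1=0 → after 1×micro: 0; S2 reads c0=2 → after 1×micro: 6 ⇒ (c0=2, c1=0, c2=6)
[Jacobi] macro 4: S0 reads c1=0 → after 2×micro: 2; S1 reads c1=0 → after 1×micro: 0; S2 reads c0=2 → after 1×micro: 14 ⇒ (c0=2, c1=0, c2=14)
[Jacobi] macro 5: S0 reads c1=0 → after 2×micro: 2; S1 reads c1=0 → after 1×micro: 0; S2 reads c0=2 → after 1×micro: 30 ⇒ (c0=2, c1=0, c2=30)
[Jacobi] macro 6: S0 reads c1=0 → after 2×micro: 2; S1 reads c1=0 → after 1×micro: 0; S2 reads c0=2 → after 1×micro: 62 ⇒ (c0=2, c1=0, c2=62)
[Jacobi] macro 7: S0 reads c1=0 → after 2×micro: 2; S1 reads c1=0 → after 1×micro: 0; S2 reads c0=2 → after 1×micro: 126 ⇒ (c0=2, c1=0, c2=126)
[Jacobi] macro 8: S0 reads c1=0 → after 2×micro: 2; S1 reads c1=0 → after 1×micro: 0; S2 reads c0=2 → after 1×micro: 254 ⇒ (c0=2, c1=0, c2=254)
[Jacobi] macro 9: S0 reads c1=0 → after 2×micro: 2; S1 reads c1=0 → after 1×micro: 0; S2 reads c0=2 → after 1×micro: 510 ⇒ (c0=2, c1=0, c2=510)
[Gauss-Seidel] macro 1: S0 reads c1=0 → after 2×micro: 2; S1 reads c1=0 → after 1×micro: 0; S2 reads c0=2 → after 1×micro: 0 ⇒ (c0=2, c1=0, c2=0)
[Gauss-Seidel] macro 2: S0 reads c1=0 → after 2×micro: 2; S1 reads c1=0 → after 1×micro: 0; S2 reads c0=2 → after 1×micro: 2 ⇒ (c0=2, c1=0, c2=2)
[Gauss-Seidel] macro 3: S0 reads c1=0 → after 2×micro: 2; S1 reads c1=0 → after 1×micro: 0; S2 reads c0=2 → after 1×micro: 6 ⇒ (c0=2, c1=0, c2=6)
[Gauss-Seidel] macro 4: S0 reads c1=0 → after 2×micro: 2; S1 reads c1=0 → after 1×micro: 0; S2 reads c0=2 → after 1×micro: 14 ⇒ (c0=2, c1=0, c2=14)
[Gauss-Seidel] macro 5: S0 reads c1=0 → after 2×micro: 2; S1 reads c1=0 → after 1×micro: 0; S2 reads c0=2 → after 1×micro: 30 ⇒ (c0=2, c1=0, c2=30)
[Gauss-Seidel] macro 6: S0 reads c1=0 → after 2×micro: 2; S1 reads c1=0 → after 1×micro: 0; S2 reads c0=2 → after 1×micro: 62 ⇒ (c0=2, c1=0, c2=62)
[Gauss-Seidel] macro 7: S0 reads c1=0 → after 2×micro: 2; S1 reads c1=0 → after 1×micro: 0; S2 reads c0=2 → after 1×micro: 126 ⇒ (c0=2, c1=0, c2=126)
[Gauss-Seidel] macro 8: S0 reads c1=0 → after 2×micro: 2; S1 reads c1=0 → after 1×micro: 0; S2 reads c0=2 → after 1×micro: 254 ⇒ (c0=2, c1=0, c2=254)
[Gauss-Seidel] macro 9: S0 reads c1=0 → after 2×micro: 2; S1 reads c1=0 → after 1×micro: 0; S2 reads c0=2 → after 1×micro: 510 ⇒ (c0=2, c1=0, c2=510)

first divergence at macro-step: never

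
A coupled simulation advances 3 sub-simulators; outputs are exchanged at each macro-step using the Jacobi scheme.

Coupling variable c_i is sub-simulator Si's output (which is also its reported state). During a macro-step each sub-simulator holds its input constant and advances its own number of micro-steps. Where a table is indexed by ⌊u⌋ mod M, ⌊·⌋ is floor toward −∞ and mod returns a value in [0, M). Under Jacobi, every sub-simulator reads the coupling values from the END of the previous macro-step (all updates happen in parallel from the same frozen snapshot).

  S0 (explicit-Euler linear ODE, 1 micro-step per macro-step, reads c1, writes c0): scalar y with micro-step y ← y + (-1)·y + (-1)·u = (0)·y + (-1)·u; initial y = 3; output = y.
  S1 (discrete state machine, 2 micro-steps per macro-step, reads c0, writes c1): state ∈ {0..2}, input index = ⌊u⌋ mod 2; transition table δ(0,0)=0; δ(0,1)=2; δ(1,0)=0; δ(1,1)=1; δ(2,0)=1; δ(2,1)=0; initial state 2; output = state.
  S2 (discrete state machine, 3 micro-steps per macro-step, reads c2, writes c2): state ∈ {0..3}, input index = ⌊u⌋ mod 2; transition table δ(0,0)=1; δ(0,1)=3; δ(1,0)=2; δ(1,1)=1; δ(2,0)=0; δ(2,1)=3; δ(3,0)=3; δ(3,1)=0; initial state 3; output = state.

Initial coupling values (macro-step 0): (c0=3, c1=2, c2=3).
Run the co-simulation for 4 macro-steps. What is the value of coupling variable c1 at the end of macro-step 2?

macro 1: S0 reads c1=2 → after 1×micro: -2; S1 reads c0=3 → after 2×micro: 2; S2 reads c2=3 → after 3×micro: 0 ⇒ (c0=-2, c1=2, c2=0)
macro 2: S0 reads c1=2 → after 1×micro: -2; S1 reads c0=-2 → after 2×micro: 0; S2 reads c2=0 → after 3×micro: 0 ⇒ (c0=-2, c1=0, c2=0)
macro 3: S0 reads c1=0 → after 1×micro: 0; S1 reads c0=-2 → after 2×micro: 0; S2 reads c2=0 → after 3×micro: 0 ⇒ (c0=0, c1=0, c2=0)
macro 4: S0 reads c1=0 → after 1×micro: 0; S1 reads c0=0 → after 2×micro: 0; S2 reads c2=0 → after 3×micro: 0 ⇒ (c0=0, c1=0, c2=0)

c1 at macro-step 2 = 0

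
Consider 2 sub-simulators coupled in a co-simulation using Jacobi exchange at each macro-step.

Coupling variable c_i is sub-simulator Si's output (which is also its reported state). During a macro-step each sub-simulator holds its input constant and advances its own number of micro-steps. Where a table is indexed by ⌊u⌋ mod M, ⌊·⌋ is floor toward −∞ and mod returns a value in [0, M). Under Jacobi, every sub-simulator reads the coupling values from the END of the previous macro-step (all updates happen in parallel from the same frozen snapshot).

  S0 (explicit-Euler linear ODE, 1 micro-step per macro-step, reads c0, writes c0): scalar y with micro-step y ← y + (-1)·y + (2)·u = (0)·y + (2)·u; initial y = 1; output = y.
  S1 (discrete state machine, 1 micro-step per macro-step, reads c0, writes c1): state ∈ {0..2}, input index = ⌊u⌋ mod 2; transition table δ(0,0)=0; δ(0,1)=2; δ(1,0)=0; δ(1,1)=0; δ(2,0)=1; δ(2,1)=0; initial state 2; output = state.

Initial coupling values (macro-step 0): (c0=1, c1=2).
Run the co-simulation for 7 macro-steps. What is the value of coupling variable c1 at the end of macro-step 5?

c1 at macro-step 5 = 0

macro 1: S0 reads c0=1 → after 1×micro: 2; S1 reads c0=1 → after 1×micro: 0 ⇒ (c0=2, c1=0)
macro 2: S0 reads c0=2 → after 1×micro: 4; S1 reads c0=2 → after 1×micro: 0 ⇒ (c0=4, c1=0)
macro 3: S0 reads c0=4 → after 1×micro: 8; S1 reads c0=4 → after 1×micro: 0 ⇒ (c0=8, c1=0)
macro 4: S0 reads c0=8 → after 1×micro: 16; S1 reads c0=8 → after 1×micro: 0 ⇒ (c0=16, c1=0)
macro 5: S0 reads c0=16 → after 1×micro: 32; S1 reads c0=16 → after 1×micro: 0 ⇒ (c0=32, c1=0)
macro 6: S0 reads c0=32 → after 1×micro: 64; S1 reads c0=32 → after 1×micro: 0 ⇒ (c0=64, c1=0)
macro 7: S0 reads c0=64 → after 1×micro: 128; S1 reads c0=64 → after 1×micro: 0 ⇒ (c0=128, c1=0)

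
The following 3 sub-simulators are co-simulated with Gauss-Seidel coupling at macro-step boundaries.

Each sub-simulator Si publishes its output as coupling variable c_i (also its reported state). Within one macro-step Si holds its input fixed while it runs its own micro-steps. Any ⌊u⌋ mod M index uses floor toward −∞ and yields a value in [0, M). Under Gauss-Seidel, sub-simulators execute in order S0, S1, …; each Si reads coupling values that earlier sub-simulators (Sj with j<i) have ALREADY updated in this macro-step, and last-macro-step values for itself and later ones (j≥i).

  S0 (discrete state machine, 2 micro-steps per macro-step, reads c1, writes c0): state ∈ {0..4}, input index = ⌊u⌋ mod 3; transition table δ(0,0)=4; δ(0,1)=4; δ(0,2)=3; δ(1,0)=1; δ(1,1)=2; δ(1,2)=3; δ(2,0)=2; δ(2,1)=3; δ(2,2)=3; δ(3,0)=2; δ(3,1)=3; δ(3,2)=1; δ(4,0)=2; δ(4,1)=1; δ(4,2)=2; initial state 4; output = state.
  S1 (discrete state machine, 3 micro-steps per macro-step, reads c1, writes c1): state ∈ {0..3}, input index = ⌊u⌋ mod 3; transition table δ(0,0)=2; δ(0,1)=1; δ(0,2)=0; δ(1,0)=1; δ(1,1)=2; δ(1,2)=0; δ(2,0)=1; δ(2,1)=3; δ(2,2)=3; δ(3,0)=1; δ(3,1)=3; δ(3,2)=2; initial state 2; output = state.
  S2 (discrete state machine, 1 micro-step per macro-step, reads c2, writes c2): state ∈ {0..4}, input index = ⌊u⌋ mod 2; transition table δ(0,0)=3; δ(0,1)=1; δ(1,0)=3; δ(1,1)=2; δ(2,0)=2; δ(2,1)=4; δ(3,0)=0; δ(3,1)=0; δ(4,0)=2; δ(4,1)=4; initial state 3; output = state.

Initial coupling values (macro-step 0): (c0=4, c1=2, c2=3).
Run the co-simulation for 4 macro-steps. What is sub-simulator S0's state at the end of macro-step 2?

S0 state at macro-step 2 = 2

macro 1: S0 reads c1=2 → after 2×micro: 3; S1 reads c1=2 → after 3×micro: 3; S2 reads c2=3 → after 1×micro: 0 ⇒ (c0=3, c1=3, c2=0)
macro 2: S0 reads c1=3 → after 2×micro: 2; S1 reads c1=3 → after 3×micro: 1; S2 reads c2=0 → after 1×micro: 3 ⇒ (c0=2, c1=1, c2=3)
macro 3: S0 reads c1=1 → after 2×micro: 3; S1 reads c1=1 → after 3×micro: 3; S2 reads c2=3 → after 1×micro: 0 ⇒ (c0=3, c1=3, c2=0)
macro 4: S0 reads c1=3 → after 2×micro: 2; S1 reads c1=3 → after 3×micro: 1; S2 reads c2=0 → after 1×micro: 3 ⇒ (c0=2, c1=1, c2=3)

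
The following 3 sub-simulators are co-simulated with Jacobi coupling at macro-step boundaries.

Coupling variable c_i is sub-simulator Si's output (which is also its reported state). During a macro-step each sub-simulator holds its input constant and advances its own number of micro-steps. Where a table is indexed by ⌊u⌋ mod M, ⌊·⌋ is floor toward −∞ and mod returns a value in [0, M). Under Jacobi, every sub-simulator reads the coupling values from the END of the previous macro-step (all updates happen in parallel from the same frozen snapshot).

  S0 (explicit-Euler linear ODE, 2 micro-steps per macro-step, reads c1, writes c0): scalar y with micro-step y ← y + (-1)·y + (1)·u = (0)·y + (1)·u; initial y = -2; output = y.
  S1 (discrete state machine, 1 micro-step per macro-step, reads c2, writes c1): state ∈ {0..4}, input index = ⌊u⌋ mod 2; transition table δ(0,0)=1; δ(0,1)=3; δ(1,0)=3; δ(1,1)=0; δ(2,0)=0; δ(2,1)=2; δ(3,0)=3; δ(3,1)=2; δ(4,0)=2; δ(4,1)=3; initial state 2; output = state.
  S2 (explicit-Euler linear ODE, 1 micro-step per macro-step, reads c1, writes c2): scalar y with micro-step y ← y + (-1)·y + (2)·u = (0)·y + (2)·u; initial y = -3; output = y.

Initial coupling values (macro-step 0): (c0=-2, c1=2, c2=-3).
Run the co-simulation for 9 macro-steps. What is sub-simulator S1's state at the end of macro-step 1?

macro 1: S0 reads c1=2 → after 2×micro: 2; S1 reads c2=-3 → after 1×micro: 2; S2 reads c1=2 → after 1×micro: 4 ⇒ (c0=2, c1=2, c2=4)
macro 2: S0 reads c1=2 → after 2×micro: 2; S1 reads c2=4 → after 1×micro: 0; S2 reads c1=2 → after 1×micro: 4 ⇒ (c0=2, c1=0, c2=4)
macro 3: S0 reads c1=0 → after 2×micro: 0; S1 reads c2=4 → after 1×micro: 1; S2 reads c1=0 → after 1×micro: 0 ⇒ (c0=0, c1=1, c2=0)
macro 4: S0 reads c1=1 → after 2×micro: 1; S1 reads c2=0 → after 1×micro: 3; S2 reads c1=1 → after 1×micro: 2 ⇒ (c0=1, c1=3, c2=2)
macro 5: S0 reads c1=3 → after 2×micro: 3; S1 reads c2=2 → after 1×micro: 3; S2 reads c1=3 → after 1×micro: 6 ⇒ (c0=3, c1=3, c2=6)
macro 6: S0 reads c1=3 → after 2×micro: 3; S1 reads c2=6 → after 1×micro: 3; S2 reads c1=3 → after 1×micro: 6 ⇒ (c0=3, c1=3, c2=6)
macro 7: S0 reads c1=3 → after 2×micro: 3; S1 reads c2=6 → after 1×micro: 3; S2 reads c1=3 → after 1×micro: 6 ⇒ (c0=3, c1=3, c2=6)
macro 8: S0 reads c1=3 → after 2×micro: 3; S1 reads c2=6 → after 1×micro: 3; S2 reads c1=3 → after 1×micro: 6 ⇒ (c0=3, c1=3, c2=6)
macro 9: S0 reads c1=3 → after 2×micro: 3; S1 reads c2=6 → after 1×micro: 3; S2 reads c1=3 → after 1×micro: 6 ⇒ (c0=3, c1=3, c2=6)

S1 state at macro-step 1 = 2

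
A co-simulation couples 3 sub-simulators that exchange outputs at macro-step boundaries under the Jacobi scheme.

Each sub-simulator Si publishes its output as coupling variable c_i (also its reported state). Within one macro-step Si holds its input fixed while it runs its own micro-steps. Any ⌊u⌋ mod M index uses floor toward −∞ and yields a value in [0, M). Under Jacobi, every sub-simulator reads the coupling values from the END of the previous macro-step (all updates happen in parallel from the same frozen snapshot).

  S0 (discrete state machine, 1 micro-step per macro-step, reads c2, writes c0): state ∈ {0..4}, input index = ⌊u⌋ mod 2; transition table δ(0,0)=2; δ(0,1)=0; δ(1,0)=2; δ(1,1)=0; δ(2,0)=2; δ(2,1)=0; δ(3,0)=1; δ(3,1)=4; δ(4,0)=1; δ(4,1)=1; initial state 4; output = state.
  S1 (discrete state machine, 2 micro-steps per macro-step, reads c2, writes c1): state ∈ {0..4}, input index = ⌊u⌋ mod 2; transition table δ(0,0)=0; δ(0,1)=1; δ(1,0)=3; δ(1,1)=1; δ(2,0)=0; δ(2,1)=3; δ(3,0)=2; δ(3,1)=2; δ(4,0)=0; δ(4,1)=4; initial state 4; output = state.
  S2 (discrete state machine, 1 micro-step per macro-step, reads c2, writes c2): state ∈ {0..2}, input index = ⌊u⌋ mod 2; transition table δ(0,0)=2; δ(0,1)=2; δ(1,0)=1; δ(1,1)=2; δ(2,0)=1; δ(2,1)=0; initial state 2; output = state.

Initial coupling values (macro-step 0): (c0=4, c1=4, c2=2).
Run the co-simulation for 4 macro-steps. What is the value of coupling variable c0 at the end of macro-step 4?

c0 at macro-step 4 = 0

macro 1: S0 reads c2=2 → after 1×micro: 1; S1 reads c2=2 → after 2×micro: 0; S2 reads c2=2 → after 1×micro: 1 ⇒ (c0=1, c1=0, c2=1)
macro 2: S0 reads c2=1 → after 1×micro: 0; S1 reads c2=1 → after 2×micro: 1; S2 reads c2=1 → after 1×micro: 2 ⇒ (c0=0, c1=1, c2=2)
macro 3: S0 reads c2=2 → after 1×micro: 2; S1 reads c2=2 → after 2×micro: 2; S2 reads c2=2 → after 1×micro: 1 ⇒ (c0=2, c1=2, c2=1)
macro 4: S0 reads c2=1 → after 1×micro: 0; S1 reads c2=1 → after 2×micro: 2; S2 reads c2=1 → after 1×micro: 2 ⇒ (c0=0, c1=2, c2=2)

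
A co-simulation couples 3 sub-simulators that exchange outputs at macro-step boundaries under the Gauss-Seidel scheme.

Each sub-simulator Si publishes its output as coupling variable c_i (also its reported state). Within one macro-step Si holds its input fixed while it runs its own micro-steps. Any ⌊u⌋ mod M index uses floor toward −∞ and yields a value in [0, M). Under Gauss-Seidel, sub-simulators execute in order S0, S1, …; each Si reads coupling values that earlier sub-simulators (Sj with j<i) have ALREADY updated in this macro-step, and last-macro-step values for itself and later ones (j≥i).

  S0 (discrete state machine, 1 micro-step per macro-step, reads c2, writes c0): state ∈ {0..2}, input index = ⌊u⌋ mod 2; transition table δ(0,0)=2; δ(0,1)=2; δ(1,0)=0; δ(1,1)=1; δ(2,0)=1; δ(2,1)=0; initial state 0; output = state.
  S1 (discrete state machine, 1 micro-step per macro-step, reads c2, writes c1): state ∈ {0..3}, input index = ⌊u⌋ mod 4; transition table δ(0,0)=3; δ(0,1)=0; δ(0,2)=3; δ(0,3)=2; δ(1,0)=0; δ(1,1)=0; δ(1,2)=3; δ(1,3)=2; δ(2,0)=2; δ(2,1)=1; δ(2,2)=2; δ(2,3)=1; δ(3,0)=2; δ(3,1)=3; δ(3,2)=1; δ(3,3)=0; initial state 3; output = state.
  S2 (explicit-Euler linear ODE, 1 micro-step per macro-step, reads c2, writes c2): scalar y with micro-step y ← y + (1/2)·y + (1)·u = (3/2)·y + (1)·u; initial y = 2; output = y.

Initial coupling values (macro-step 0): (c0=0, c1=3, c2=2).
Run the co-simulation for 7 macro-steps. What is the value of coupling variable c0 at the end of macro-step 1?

macro 1: S0 reads c2=2 → after 1×micro: 2; S1 reads c2=2 → after 1×micro: 1; S2 reads c2=2 → after 1×micro: 5 ⇒ (c0=2, c1=1, c2=5)
macro 2: S0 reads c2=5 → after 1×micro: 0; S1 reads c2=5 → after 1×micro: 0; S2 reads c2=5 → after 1×micro: 25/2 ⇒ (c0=0, c1=0, c2=25/2)
macro 3: S0 reads c2=25/2 → after 1×micro: 2; S1 reads c2=25/2 → after 1×micro: 3; S2 reads c2=25/2 → after 1×micro: 125/4 ⇒ (c0=2, c1=3, c2=125/4)
macro 4: S0 reads c2=125/4 → after 1×micro: 0; S1 reads c2=125/4 → after 1×micro: 0; S2 reads c2=125/4 → after 1×micro: 625/8 ⇒ (c0=0, c1=0, c2=625/8)
macro 5: S0 reads c2=625/8 → after 1×micro: 2; S1 reads c2=625/8 → after 1×micro: 3; S2 reads c2=625/8 → after 1×micro: 3125/16 ⇒ (c0=2, c1=3, c2=3125/16)
macro 6: S0 reads c2=3125/16 → after 1×micro: 0; S1 reads c2=3125/16 → after 1×micro: 0; S2 reads c2=3125/16 → after 1×micro: 15625/32 ⇒ (c0=0, c1=0, c2=15625/32)
macro 7: S0 reads c2=15625/32 → after 1×micro: 2; S1 reads c2=15625/32 → after 1×micro: 3; S2 reads c2=15625/32 → after 1×micro: 78125/64 ⇒ (c0=2, c1=3, c2=78125/64)

c0 at macro-step 1 = 2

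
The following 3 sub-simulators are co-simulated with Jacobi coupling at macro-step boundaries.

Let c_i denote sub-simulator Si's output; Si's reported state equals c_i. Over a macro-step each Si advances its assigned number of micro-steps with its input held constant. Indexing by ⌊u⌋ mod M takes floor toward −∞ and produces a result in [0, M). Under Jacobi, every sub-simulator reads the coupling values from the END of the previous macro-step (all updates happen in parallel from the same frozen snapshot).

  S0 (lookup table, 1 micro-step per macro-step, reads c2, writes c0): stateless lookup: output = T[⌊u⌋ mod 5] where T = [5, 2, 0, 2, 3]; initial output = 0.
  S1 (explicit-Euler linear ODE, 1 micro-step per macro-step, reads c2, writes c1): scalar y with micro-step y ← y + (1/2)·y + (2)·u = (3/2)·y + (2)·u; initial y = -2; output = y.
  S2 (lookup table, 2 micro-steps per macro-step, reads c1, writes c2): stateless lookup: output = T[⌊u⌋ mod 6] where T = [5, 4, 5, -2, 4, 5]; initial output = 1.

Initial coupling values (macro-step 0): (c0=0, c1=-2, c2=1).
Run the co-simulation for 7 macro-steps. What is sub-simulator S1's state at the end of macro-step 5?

S1 state at macro-step 5 = 1079/16

macro 1: S0 reads c2=1 → after 1×micro: 2; S1 reads c2=1 → after 1×micro: -1; S2 reads c1=-2 → after 2×micro: 4 ⇒ (c0=2, c1=-1, c2=4)
macro 2: S0 reads c2=4 → after 1×micro: 3; S1 reads c2=4 → after 1×micro: 13/2; S2 reads c1=-1 → after 2×micro: 5 ⇒ (c0=3, c1=13/2, c2=5)
macro 3: S0 reads c2=5 → after 1×micro: 5; S1 reads c2=5 → after 1×micro: 79/4; S2 reads c1=13/2 → after 2×micro: 5 ⇒ (c0=5, c1=79/4, c2=5)
macro 4: S0 reads c2=5 → after 1×micro: 5; S1 reads c2=5 → after 1×micro: 317/8; S2 reads c1=79/4 → after 2×micro: 4 ⇒ (c0=5, c1=317/8, c2=4)
macro 5: S0 reads c2=4 → after 1×micro: 3; S1 reads c2=4 → after 1×micro: 1079/16; S2 reads c1=317/8 → after 2×micro: -2 ⇒ (c0=3, c1=1079/16, c2=-2)
macro 6: S0 reads c2=-2 → after 1×micro: 2; S1 reads c2=-2 → after 1×micro: 3109/32; S2 reads c1=1079/16 → after 2×micro: 4 ⇒ (c0=2, c1=3109/32, c2=4)
macro 7: S0 reads c2=4 → after 1×micro: 3; S1 reads c2=4 → after 1×micro: 9839/64; S2 reads c1=3109/32 → after 2×micro: 4 ⇒ (c0=3, c1=9839/64, c2=4)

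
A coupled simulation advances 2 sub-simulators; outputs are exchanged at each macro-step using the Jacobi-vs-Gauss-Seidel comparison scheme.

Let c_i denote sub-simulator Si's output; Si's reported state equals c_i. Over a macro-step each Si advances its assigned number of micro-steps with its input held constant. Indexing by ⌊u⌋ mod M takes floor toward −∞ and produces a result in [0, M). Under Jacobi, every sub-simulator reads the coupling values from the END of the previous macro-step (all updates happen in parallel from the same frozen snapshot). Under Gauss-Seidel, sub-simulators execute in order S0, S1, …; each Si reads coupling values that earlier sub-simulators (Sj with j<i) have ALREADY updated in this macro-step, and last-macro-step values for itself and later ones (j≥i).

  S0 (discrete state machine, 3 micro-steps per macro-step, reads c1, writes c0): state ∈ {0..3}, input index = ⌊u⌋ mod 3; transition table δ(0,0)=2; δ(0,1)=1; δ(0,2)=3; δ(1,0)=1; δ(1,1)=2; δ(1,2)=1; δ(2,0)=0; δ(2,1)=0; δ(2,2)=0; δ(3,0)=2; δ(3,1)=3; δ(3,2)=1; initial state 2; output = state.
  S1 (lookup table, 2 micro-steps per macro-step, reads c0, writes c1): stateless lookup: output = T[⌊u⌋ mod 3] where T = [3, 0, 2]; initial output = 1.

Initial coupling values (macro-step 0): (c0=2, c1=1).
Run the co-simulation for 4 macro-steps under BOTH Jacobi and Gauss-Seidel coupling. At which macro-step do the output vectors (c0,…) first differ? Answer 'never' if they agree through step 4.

[Jacobi] macro 1: S0 reads c1=1 → after 3×micro: 2; S1 reads c0=2 → after 2×micro: 2 ⇒ (c0=2, c1=2)
[Jacobi] macro 2: S0 reads c1=2 → after 3×micro: 1; S1 reads c0=2 → after 2×micro: 2 ⇒ (c0=1, c1=2)
[Jacobi] macro 3: S0 reads c1=2 → after 3×micro: 1; S1 reads c0=1 → after 2×micro: 0 ⇒ (c0=1, c1=0)
[Jacobi] macro 4: S0 reads c1=0 → after 3×micro: 1; S1 reads c0=1 → after 2×micro: 0 ⇒ (c0=1, c1=0)
[Gauss-Seidel] macro 1: S0 reads c1=1 → after 3×micro: 2; S1 reads c0=2 → after 2×micro: 2 ⇒ (c0=2, c1=2)
[Gauss-Seidel] macro 2: S0 reads c1=2 → after 3×micro: 1; S1 reads c0=1 → after 2×micro: 0 ⇒ (c0=1, c1=0)
[Gauss-Seidel] macro 3: S0 reads c1=0 → after 3×micro: 1; S1 reads c0=1 → after 2×micro: 0 ⇒ (c0=1, c1=0)
[Gauss-Seidel] macro 4: S0 reads c1=0 → after 3×micro: 1; S1 reads c0=1 → after 2×micro: 0 ⇒ (c0=1, c1=0)

first divergence at macro-step: 2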